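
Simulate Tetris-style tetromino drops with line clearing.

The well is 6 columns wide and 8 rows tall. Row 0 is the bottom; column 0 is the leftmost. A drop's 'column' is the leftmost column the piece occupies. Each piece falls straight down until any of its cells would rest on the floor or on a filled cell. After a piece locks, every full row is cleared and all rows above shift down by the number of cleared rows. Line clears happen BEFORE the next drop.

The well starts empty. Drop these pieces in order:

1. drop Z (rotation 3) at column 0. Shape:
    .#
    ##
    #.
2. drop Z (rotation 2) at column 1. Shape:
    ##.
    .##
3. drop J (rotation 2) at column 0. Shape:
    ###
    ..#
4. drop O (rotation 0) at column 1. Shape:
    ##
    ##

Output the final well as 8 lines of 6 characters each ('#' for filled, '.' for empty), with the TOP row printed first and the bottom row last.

Drop 1: Z rot3 at col 0 lands with bottom-row=0; cleared 0 line(s) (total 0); column heights now [2 3 0 0 0 0], max=3
Drop 2: Z rot2 at col 1 lands with bottom-row=2; cleared 0 line(s) (total 0); column heights now [2 4 4 3 0 0], max=4
Drop 3: J rot2 at col 0 lands with bottom-row=4; cleared 0 line(s) (total 0); column heights now [6 6 6 3 0 0], max=6
Drop 4: O rot0 at col 1 lands with bottom-row=6; cleared 0 line(s) (total 0); column heights now [6 8 8 3 0 0], max=8

Answer: .##...
.##...
###...
..#...
.##...
.###..
##....
#.....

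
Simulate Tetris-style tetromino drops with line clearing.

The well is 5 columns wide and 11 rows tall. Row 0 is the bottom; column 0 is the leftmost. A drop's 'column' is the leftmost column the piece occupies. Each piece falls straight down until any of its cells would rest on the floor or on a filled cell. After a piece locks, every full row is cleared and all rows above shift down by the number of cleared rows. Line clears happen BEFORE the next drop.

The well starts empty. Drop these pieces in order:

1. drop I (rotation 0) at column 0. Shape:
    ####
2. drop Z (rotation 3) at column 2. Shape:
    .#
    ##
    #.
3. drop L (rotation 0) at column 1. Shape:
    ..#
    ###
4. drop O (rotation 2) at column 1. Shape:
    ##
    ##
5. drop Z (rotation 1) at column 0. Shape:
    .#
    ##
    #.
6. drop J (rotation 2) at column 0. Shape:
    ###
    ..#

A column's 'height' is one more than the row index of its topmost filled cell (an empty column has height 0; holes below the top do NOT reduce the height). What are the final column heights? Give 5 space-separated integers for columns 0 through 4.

Answer: 10 10 10 6 0

Derivation:
Drop 1: I rot0 at col 0 lands with bottom-row=0; cleared 0 line(s) (total 0); column heights now [1 1 1 1 0], max=1
Drop 2: Z rot3 at col 2 lands with bottom-row=1; cleared 0 line(s) (total 0); column heights now [1 1 3 4 0], max=4
Drop 3: L rot0 at col 1 lands with bottom-row=4; cleared 0 line(s) (total 0); column heights now [1 5 5 6 0], max=6
Drop 4: O rot2 at col 1 lands with bottom-row=5; cleared 0 line(s) (total 0); column heights now [1 7 7 6 0], max=7
Drop 5: Z rot1 at col 0 lands with bottom-row=6; cleared 0 line(s) (total 0); column heights now [8 9 7 6 0], max=9
Drop 6: J rot2 at col 0 lands with bottom-row=8; cleared 0 line(s) (total 0); column heights now [10 10 10 6 0], max=10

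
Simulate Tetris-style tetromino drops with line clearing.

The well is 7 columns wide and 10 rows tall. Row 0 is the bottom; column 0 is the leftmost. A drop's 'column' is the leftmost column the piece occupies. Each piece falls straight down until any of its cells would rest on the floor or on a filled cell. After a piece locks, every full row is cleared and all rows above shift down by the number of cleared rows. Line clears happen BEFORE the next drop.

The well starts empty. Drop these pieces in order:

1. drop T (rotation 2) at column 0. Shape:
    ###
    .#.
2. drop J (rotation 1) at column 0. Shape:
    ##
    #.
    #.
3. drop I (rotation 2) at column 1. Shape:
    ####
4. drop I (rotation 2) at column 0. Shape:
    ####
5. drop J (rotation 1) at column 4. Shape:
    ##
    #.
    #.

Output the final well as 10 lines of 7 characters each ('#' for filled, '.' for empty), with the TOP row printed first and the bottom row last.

Drop 1: T rot2 at col 0 lands with bottom-row=0; cleared 0 line(s) (total 0); column heights now [2 2 2 0 0 0 0], max=2
Drop 2: J rot1 at col 0 lands with bottom-row=2; cleared 0 line(s) (total 0); column heights now [5 5 2 0 0 0 0], max=5
Drop 3: I rot2 at col 1 lands with bottom-row=5; cleared 0 line(s) (total 0); column heights now [5 6 6 6 6 0 0], max=6
Drop 4: I rot2 at col 0 lands with bottom-row=6; cleared 0 line(s) (total 0); column heights now [7 7 7 7 6 0 0], max=7
Drop 5: J rot1 at col 4 lands with bottom-row=6; cleared 0 line(s) (total 0); column heights now [7 7 7 7 9 9 0], max=9

Answer: .......
....##.
....#..
#####..
.####..
##.....
#......
#......
###....
.#.....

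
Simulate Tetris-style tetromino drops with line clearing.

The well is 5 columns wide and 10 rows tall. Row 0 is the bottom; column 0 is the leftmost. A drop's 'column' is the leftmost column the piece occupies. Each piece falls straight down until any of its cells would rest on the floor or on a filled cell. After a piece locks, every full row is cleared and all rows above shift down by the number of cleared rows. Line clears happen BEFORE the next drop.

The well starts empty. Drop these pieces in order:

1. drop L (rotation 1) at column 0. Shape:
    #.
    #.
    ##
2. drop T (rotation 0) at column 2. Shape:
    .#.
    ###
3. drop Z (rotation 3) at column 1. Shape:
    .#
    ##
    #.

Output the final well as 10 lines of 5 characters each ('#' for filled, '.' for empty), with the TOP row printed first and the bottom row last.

Drop 1: L rot1 at col 0 lands with bottom-row=0; cleared 0 line(s) (total 0); column heights now [3 1 0 0 0], max=3
Drop 2: T rot0 at col 2 lands with bottom-row=0; cleared 1 line(s) (total 1); column heights now [2 0 0 1 0], max=2
Drop 3: Z rot3 at col 1 lands with bottom-row=0; cleared 0 line(s) (total 1); column heights now [2 2 3 1 0], max=3

Answer: .....
.....
.....
.....
.....
.....
.....
..#..
###..
##.#.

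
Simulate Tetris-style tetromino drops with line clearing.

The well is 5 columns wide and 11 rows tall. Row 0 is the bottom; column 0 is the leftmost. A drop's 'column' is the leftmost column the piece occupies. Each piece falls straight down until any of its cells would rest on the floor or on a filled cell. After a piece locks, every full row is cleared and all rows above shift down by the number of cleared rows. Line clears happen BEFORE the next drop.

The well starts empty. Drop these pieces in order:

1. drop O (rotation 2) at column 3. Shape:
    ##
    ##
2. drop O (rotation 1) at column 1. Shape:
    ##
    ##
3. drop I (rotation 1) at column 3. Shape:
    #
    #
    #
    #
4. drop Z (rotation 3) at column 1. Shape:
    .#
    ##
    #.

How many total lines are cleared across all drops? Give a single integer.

Answer: 0

Derivation:
Drop 1: O rot2 at col 3 lands with bottom-row=0; cleared 0 line(s) (total 0); column heights now [0 0 0 2 2], max=2
Drop 2: O rot1 at col 1 lands with bottom-row=0; cleared 0 line(s) (total 0); column heights now [0 2 2 2 2], max=2
Drop 3: I rot1 at col 3 lands with bottom-row=2; cleared 0 line(s) (total 0); column heights now [0 2 2 6 2], max=6
Drop 4: Z rot3 at col 1 lands with bottom-row=2; cleared 0 line(s) (total 0); column heights now [0 4 5 6 2], max=6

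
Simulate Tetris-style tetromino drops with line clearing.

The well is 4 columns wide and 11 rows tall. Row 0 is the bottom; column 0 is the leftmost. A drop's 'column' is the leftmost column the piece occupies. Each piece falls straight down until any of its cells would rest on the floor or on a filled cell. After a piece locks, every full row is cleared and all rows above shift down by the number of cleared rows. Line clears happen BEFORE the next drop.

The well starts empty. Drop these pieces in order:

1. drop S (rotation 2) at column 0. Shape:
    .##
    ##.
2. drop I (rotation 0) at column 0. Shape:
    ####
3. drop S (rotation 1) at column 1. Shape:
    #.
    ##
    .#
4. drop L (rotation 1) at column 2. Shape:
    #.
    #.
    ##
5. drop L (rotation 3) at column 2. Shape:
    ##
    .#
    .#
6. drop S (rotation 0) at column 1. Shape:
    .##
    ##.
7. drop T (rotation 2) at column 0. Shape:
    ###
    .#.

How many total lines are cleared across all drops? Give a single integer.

Answer: 1

Derivation:
Drop 1: S rot2 at col 0 lands with bottom-row=0; cleared 0 line(s) (total 0); column heights now [1 2 2 0], max=2
Drop 2: I rot0 at col 0 lands with bottom-row=2; cleared 1 line(s) (total 1); column heights now [1 2 2 0], max=2
Drop 3: S rot1 at col 1 lands with bottom-row=2; cleared 0 line(s) (total 1); column heights now [1 5 4 0], max=5
Drop 4: L rot1 at col 2 lands with bottom-row=4; cleared 0 line(s) (total 1); column heights now [1 5 7 5], max=7
Drop 5: L rot3 at col 2 lands with bottom-row=5; cleared 0 line(s) (total 1); column heights now [1 5 8 8], max=8
Drop 6: S rot0 at col 1 lands with bottom-row=8; cleared 0 line(s) (total 1); column heights now [1 9 10 10], max=10
Drop 7: T rot2 at col 0 lands with bottom-row=9; cleared 0 line(s) (total 1); column heights now [11 11 11 10], max=11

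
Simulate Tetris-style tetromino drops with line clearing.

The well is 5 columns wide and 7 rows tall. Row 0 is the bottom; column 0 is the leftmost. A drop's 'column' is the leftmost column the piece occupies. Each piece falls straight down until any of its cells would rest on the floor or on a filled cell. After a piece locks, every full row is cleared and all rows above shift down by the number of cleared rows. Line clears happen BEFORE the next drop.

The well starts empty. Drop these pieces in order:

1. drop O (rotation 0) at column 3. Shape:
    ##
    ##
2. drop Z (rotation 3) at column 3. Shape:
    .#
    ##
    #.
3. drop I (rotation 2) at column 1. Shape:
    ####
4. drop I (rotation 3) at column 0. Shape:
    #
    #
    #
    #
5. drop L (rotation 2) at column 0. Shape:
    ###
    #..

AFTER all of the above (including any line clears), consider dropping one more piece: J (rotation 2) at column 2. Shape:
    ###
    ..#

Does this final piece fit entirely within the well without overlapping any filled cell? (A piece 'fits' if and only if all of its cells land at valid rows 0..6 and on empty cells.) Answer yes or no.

Drop 1: O rot0 at col 3 lands with bottom-row=0; cleared 0 line(s) (total 0); column heights now [0 0 0 2 2], max=2
Drop 2: Z rot3 at col 3 lands with bottom-row=2; cleared 0 line(s) (total 0); column heights now [0 0 0 4 5], max=5
Drop 3: I rot2 at col 1 lands with bottom-row=5; cleared 0 line(s) (total 0); column heights now [0 6 6 6 6], max=6
Drop 4: I rot3 at col 0 lands with bottom-row=0; cleared 0 line(s) (total 0); column heights now [4 6 6 6 6], max=6
Drop 5: L rot2 at col 0 lands with bottom-row=5; cleared 1 line(s) (total 1); column heights now [6 6 6 4 5], max=6
Test piece J rot2 at col 2 (width 3): heights before test = [6 6 6 4 5]; fits = True

Answer: yes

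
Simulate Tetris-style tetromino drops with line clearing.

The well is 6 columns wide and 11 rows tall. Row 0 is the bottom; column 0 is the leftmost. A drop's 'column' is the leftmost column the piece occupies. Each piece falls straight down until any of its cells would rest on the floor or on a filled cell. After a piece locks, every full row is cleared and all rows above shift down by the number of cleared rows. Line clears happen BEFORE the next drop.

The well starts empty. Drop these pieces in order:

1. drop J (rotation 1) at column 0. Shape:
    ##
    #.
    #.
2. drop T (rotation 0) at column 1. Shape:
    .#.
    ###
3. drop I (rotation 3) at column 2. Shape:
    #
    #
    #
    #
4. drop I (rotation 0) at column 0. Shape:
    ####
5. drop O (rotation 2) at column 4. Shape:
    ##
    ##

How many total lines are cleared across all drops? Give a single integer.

Drop 1: J rot1 at col 0 lands with bottom-row=0; cleared 0 line(s) (total 0); column heights now [3 3 0 0 0 0], max=3
Drop 2: T rot0 at col 1 lands with bottom-row=3; cleared 0 line(s) (total 0); column heights now [3 4 5 4 0 0], max=5
Drop 3: I rot3 at col 2 lands with bottom-row=5; cleared 0 line(s) (total 0); column heights now [3 4 9 4 0 0], max=9
Drop 4: I rot0 at col 0 lands with bottom-row=9; cleared 0 line(s) (total 0); column heights now [10 10 10 10 0 0], max=10
Drop 5: O rot2 at col 4 lands with bottom-row=0; cleared 0 line(s) (total 0); column heights now [10 10 10 10 2 2], max=10

Answer: 0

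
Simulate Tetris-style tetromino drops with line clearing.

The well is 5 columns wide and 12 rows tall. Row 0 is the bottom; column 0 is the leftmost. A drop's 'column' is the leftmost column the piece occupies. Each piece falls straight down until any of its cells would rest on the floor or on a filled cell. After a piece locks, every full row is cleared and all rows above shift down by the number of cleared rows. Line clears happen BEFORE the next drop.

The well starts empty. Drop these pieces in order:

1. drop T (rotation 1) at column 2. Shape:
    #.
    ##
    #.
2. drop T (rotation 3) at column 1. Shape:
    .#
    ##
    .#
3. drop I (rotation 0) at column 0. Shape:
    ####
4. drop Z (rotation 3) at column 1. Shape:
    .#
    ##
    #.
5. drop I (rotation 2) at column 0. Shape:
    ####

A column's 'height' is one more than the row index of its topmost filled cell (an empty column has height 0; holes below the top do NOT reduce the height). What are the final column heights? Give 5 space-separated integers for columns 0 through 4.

Drop 1: T rot1 at col 2 lands with bottom-row=0; cleared 0 line(s) (total 0); column heights now [0 0 3 2 0], max=3
Drop 2: T rot3 at col 1 lands with bottom-row=3; cleared 0 line(s) (total 0); column heights now [0 5 6 2 0], max=6
Drop 3: I rot0 at col 0 lands with bottom-row=6; cleared 0 line(s) (total 0); column heights now [7 7 7 7 0], max=7
Drop 4: Z rot3 at col 1 lands with bottom-row=7; cleared 0 line(s) (total 0); column heights now [7 9 10 7 0], max=10
Drop 5: I rot2 at col 0 lands with bottom-row=10; cleared 0 line(s) (total 0); column heights now [11 11 11 11 0], max=11

Answer: 11 11 11 11 0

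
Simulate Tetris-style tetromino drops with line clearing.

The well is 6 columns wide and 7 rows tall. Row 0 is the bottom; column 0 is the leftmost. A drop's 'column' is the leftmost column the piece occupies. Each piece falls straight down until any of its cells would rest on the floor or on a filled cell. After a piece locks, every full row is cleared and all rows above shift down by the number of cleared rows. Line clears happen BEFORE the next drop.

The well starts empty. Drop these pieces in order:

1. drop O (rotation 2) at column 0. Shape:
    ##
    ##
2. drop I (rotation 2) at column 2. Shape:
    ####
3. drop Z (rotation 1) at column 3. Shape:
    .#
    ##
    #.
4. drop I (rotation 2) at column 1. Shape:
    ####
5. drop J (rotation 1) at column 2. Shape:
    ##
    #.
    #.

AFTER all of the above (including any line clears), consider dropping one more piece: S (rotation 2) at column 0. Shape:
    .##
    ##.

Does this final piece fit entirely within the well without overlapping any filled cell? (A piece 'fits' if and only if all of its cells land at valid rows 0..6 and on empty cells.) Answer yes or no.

Answer: no

Derivation:
Drop 1: O rot2 at col 0 lands with bottom-row=0; cleared 0 line(s) (total 0); column heights now [2 2 0 0 0 0], max=2
Drop 2: I rot2 at col 2 lands with bottom-row=0; cleared 1 line(s) (total 1); column heights now [1 1 0 0 0 0], max=1
Drop 3: Z rot1 at col 3 lands with bottom-row=0; cleared 0 line(s) (total 1); column heights now [1 1 0 2 3 0], max=3
Drop 4: I rot2 at col 1 lands with bottom-row=3; cleared 0 line(s) (total 1); column heights now [1 4 4 4 4 0], max=4
Drop 5: J rot1 at col 2 lands with bottom-row=4; cleared 0 line(s) (total 1); column heights now [1 4 7 7 4 0], max=7
Test piece S rot2 at col 0 (width 3): heights before test = [1 4 7 7 4 0]; fits = False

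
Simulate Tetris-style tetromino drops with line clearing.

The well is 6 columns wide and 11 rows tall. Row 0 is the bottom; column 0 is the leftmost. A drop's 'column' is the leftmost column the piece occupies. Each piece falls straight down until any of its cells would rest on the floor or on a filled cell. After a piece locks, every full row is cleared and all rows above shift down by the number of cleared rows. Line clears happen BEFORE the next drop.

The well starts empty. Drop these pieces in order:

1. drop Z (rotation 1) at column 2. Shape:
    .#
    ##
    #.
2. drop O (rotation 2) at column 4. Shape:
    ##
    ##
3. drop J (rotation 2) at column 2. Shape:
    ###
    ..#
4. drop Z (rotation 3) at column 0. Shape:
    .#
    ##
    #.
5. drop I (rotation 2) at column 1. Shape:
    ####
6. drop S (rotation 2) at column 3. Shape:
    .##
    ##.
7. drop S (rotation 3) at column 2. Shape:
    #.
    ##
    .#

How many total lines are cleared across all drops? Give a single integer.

Drop 1: Z rot1 at col 2 lands with bottom-row=0; cleared 0 line(s) (total 0); column heights now [0 0 2 3 0 0], max=3
Drop 2: O rot2 at col 4 lands with bottom-row=0; cleared 0 line(s) (total 0); column heights now [0 0 2 3 2 2], max=3
Drop 3: J rot2 at col 2 lands with bottom-row=2; cleared 0 line(s) (total 0); column heights now [0 0 4 4 4 2], max=4
Drop 4: Z rot3 at col 0 lands with bottom-row=0; cleared 1 line(s) (total 1); column heights now [1 2 3 3 3 1], max=3
Drop 5: I rot2 at col 1 lands with bottom-row=3; cleared 0 line(s) (total 1); column heights now [1 4 4 4 4 1], max=4
Drop 6: S rot2 at col 3 lands with bottom-row=4; cleared 0 line(s) (total 1); column heights now [1 4 4 5 6 6], max=6
Drop 7: S rot3 at col 2 lands with bottom-row=5; cleared 0 line(s) (total 1); column heights now [1 4 8 7 6 6], max=8

Answer: 1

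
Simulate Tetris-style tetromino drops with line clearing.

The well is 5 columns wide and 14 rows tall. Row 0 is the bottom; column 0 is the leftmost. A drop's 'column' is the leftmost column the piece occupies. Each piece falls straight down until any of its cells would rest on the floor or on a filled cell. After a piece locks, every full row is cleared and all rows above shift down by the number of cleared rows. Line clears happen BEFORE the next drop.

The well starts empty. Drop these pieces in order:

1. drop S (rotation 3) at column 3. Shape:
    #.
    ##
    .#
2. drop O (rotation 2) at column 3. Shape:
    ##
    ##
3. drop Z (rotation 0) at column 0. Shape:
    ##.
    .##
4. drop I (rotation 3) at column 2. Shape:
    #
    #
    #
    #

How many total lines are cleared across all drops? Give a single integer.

Answer: 1

Derivation:
Drop 1: S rot3 at col 3 lands with bottom-row=0; cleared 0 line(s) (total 0); column heights now [0 0 0 3 2], max=3
Drop 2: O rot2 at col 3 lands with bottom-row=3; cleared 0 line(s) (total 0); column heights now [0 0 0 5 5], max=5
Drop 3: Z rot0 at col 0 lands with bottom-row=0; cleared 0 line(s) (total 0); column heights now [2 2 1 5 5], max=5
Drop 4: I rot3 at col 2 lands with bottom-row=1; cleared 1 line(s) (total 1); column heights now [0 1 4 4 4], max=4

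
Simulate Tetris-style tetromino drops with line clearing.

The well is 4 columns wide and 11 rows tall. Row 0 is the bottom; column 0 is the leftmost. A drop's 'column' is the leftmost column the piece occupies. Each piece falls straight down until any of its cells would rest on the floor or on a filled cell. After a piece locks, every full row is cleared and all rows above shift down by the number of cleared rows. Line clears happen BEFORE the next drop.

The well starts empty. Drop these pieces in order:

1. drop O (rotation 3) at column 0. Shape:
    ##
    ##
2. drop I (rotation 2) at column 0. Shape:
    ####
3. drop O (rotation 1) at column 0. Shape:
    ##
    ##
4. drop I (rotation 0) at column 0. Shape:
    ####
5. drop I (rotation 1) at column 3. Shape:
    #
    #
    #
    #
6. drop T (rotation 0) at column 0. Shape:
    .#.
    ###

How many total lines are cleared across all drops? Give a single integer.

Drop 1: O rot3 at col 0 lands with bottom-row=0; cleared 0 line(s) (total 0); column heights now [2 2 0 0], max=2
Drop 2: I rot2 at col 0 lands with bottom-row=2; cleared 1 line(s) (total 1); column heights now [2 2 0 0], max=2
Drop 3: O rot1 at col 0 lands with bottom-row=2; cleared 0 line(s) (total 1); column heights now [4 4 0 0], max=4
Drop 4: I rot0 at col 0 lands with bottom-row=4; cleared 1 line(s) (total 2); column heights now [4 4 0 0], max=4
Drop 5: I rot1 at col 3 lands with bottom-row=0; cleared 0 line(s) (total 2); column heights now [4 4 0 4], max=4
Drop 6: T rot0 at col 0 lands with bottom-row=4; cleared 0 line(s) (total 2); column heights now [5 6 5 4], max=6

Answer: 2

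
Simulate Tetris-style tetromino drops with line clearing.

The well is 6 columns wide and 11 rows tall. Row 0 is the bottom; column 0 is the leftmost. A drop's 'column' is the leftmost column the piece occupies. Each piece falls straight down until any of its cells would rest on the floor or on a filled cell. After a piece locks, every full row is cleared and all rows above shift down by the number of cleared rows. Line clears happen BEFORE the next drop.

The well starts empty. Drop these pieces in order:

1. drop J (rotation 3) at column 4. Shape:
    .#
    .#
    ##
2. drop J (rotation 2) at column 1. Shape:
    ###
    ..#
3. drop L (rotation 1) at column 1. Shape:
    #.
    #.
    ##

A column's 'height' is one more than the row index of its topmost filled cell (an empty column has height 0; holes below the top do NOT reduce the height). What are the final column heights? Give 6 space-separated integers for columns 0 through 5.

Answer: 0 5 3 2 1 3

Derivation:
Drop 1: J rot3 at col 4 lands with bottom-row=0; cleared 0 line(s) (total 0); column heights now [0 0 0 0 1 3], max=3
Drop 2: J rot2 at col 1 lands with bottom-row=0; cleared 0 line(s) (total 0); column heights now [0 2 2 2 1 3], max=3
Drop 3: L rot1 at col 1 lands with bottom-row=2; cleared 0 line(s) (total 0); column heights now [0 5 3 2 1 3], max=5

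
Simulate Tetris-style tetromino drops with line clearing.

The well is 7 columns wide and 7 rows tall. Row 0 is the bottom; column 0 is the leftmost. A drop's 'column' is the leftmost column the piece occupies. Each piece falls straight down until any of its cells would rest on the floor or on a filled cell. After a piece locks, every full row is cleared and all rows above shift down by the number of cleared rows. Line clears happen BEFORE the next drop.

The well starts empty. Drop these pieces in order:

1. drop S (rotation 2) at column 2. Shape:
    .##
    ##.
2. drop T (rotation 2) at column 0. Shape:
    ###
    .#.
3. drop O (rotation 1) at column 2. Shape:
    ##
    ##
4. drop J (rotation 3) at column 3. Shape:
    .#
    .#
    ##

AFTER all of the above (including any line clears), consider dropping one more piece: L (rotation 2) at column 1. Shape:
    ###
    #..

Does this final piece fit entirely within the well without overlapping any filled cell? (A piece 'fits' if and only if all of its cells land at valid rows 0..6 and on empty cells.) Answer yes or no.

Answer: yes

Derivation:
Drop 1: S rot2 at col 2 lands with bottom-row=0; cleared 0 line(s) (total 0); column heights now [0 0 1 2 2 0 0], max=2
Drop 2: T rot2 at col 0 lands with bottom-row=0; cleared 0 line(s) (total 0); column heights now [2 2 2 2 2 0 0], max=2
Drop 3: O rot1 at col 2 lands with bottom-row=2; cleared 0 line(s) (total 0); column heights now [2 2 4 4 2 0 0], max=4
Drop 4: J rot3 at col 3 lands with bottom-row=4; cleared 0 line(s) (total 0); column heights now [2 2 4 5 7 0 0], max=7
Test piece L rot2 at col 1 (width 3): heights before test = [2 2 4 5 7 0 0]; fits = True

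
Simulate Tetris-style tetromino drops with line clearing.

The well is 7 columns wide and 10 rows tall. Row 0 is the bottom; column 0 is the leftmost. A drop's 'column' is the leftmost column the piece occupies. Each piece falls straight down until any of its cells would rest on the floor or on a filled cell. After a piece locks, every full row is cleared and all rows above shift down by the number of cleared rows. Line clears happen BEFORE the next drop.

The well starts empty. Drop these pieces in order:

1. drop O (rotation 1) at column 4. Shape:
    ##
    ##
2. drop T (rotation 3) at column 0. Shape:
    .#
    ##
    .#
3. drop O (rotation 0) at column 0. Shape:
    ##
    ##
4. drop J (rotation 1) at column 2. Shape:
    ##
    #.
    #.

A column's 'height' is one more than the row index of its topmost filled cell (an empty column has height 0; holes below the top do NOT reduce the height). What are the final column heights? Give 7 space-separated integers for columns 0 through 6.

Answer: 5 5 3 3 2 2 0

Derivation:
Drop 1: O rot1 at col 4 lands with bottom-row=0; cleared 0 line(s) (total 0); column heights now [0 0 0 0 2 2 0], max=2
Drop 2: T rot3 at col 0 lands with bottom-row=0; cleared 0 line(s) (total 0); column heights now [2 3 0 0 2 2 0], max=3
Drop 3: O rot0 at col 0 lands with bottom-row=3; cleared 0 line(s) (total 0); column heights now [5 5 0 0 2 2 0], max=5
Drop 4: J rot1 at col 2 lands with bottom-row=0; cleared 0 line(s) (total 0); column heights now [5 5 3 3 2 2 0], max=5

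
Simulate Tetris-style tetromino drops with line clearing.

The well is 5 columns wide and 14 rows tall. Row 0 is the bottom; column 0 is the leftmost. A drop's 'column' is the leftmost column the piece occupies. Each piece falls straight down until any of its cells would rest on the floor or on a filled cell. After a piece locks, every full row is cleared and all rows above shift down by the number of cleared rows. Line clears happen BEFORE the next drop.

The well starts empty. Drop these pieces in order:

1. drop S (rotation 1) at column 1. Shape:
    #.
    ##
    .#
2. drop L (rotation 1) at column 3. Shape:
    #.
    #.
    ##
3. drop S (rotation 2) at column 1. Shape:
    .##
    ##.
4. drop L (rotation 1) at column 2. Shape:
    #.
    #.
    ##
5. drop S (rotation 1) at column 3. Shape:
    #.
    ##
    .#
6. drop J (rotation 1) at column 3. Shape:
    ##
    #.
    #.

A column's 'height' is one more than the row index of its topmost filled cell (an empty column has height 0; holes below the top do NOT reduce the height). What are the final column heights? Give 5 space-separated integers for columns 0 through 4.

Drop 1: S rot1 at col 1 lands with bottom-row=0; cleared 0 line(s) (total 0); column heights now [0 3 2 0 0], max=3
Drop 2: L rot1 at col 3 lands with bottom-row=0; cleared 0 line(s) (total 0); column heights now [0 3 2 3 1], max=3
Drop 3: S rot2 at col 1 lands with bottom-row=3; cleared 0 line(s) (total 0); column heights now [0 4 5 5 1], max=5
Drop 4: L rot1 at col 2 lands with bottom-row=5; cleared 0 line(s) (total 0); column heights now [0 4 8 6 1], max=8
Drop 5: S rot1 at col 3 lands with bottom-row=5; cleared 0 line(s) (total 0); column heights now [0 4 8 8 7], max=8
Drop 6: J rot1 at col 3 lands with bottom-row=8; cleared 0 line(s) (total 0); column heights now [0 4 8 11 11], max=11

Answer: 0 4 8 11 11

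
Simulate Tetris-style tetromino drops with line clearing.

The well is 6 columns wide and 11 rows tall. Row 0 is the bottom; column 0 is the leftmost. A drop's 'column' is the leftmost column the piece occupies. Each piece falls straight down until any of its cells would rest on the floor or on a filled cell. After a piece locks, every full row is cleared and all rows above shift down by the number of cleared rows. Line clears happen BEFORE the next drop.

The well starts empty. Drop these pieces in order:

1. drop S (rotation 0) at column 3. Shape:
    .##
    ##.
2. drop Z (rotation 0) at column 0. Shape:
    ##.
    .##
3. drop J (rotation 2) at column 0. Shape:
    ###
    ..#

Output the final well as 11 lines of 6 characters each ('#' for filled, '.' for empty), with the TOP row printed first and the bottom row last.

Answer: ......
......
......
......
......
......
......
......
###...
###.##
.####.

Derivation:
Drop 1: S rot0 at col 3 lands with bottom-row=0; cleared 0 line(s) (total 0); column heights now [0 0 0 1 2 2], max=2
Drop 2: Z rot0 at col 0 lands with bottom-row=0; cleared 0 line(s) (total 0); column heights now [2 2 1 1 2 2], max=2
Drop 3: J rot2 at col 0 lands with bottom-row=1; cleared 0 line(s) (total 0); column heights now [3 3 3 1 2 2], max=3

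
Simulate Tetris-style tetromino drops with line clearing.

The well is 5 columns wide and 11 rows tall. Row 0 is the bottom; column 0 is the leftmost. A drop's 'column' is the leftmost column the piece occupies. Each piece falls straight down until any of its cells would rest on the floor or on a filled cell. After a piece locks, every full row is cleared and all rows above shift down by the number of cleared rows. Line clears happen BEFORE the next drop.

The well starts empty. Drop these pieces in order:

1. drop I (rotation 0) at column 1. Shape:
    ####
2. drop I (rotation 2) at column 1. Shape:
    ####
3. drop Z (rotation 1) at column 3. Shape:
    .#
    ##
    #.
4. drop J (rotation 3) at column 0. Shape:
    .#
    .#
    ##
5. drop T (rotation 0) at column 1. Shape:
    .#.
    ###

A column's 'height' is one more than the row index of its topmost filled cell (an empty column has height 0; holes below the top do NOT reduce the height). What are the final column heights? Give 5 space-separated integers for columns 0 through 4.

Drop 1: I rot0 at col 1 lands with bottom-row=0; cleared 0 line(s) (total 0); column heights now [0 1 1 1 1], max=1
Drop 2: I rot2 at col 1 lands with bottom-row=1; cleared 0 line(s) (total 0); column heights now [0 2 2 2 2], max=2
Drop 3: Z rot1 at col 3 lands with bottom-row=2; cleared 0 line(s) (total 0); column heights now [0 2 2 4 5], max=5
Drop 4: J rot3 at col 0 lands with bottom-row=2; cleared 0 line(s) (total 0); column heights now [3 5 2 4 5], max=5
Drop 5: T rot0 at col 1 lands with bottom-row=5; cleared 0 line(s) (total 0); column heights now [3 6 7 6 5], max=7

Answer: 3 6 7 6 5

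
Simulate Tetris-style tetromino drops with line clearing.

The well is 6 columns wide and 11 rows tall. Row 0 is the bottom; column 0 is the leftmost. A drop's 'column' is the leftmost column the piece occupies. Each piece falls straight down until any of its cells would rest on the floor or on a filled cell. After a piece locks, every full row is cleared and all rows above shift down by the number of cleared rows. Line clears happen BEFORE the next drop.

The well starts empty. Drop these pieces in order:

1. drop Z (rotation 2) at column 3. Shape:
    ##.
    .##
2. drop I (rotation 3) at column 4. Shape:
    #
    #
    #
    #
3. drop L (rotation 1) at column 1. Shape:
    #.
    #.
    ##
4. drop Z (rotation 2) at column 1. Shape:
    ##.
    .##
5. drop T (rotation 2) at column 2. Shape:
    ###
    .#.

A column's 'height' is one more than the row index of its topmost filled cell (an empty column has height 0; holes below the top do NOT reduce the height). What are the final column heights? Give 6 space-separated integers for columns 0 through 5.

Drop 1: Z rot2 at col 3 lands with bottom-row=0; cleared 0 line(s) (total 0); column heights now [0 0 0 2 2 1], max=2
Drop 2: I rot3 at col 4 lands with bottom-row=2; cleared 0 line(s) (total 0); column heights now [0 0 0 2 6 1], max=6
Drop 3: L rot1 at col 1 lands with bottom-row=0; cleared 0 line(s) (total 0); column heights now [0 3 1 2 6 1], max=6
Drop 4: Z rot2 at col 1 lands with bottom-row=2; cleared 0 line(s) (total 0); column heights now [0 4 4 3 6 1], max=6
Drop 5: T rot2 at col 2 lands with bottom-row=5; cleared 0 line(s) (total 0); column heights now [0 4 7 7 7 1], max=7

Answer: 0 4 7 7 7 1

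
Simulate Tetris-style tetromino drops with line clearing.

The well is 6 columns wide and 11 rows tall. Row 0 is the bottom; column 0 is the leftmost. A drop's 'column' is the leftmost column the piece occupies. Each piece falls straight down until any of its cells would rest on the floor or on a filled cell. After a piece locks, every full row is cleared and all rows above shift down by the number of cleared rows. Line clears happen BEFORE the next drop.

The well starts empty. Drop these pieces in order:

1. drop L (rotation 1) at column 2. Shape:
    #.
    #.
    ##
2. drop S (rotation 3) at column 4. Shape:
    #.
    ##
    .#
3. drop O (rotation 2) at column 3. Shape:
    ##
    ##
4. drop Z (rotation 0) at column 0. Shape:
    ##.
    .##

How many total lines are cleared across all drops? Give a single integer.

Answer: 0

Derivation:
Drop 1: L rot1 at col 2 lands with bottom-row=0; cleared 0 line(s) (total 0); column heights now [0 0 3 1 0 0], max=3
Drop 2: S rot3 at col 4 lands with bottom-row=0; cleared 0 line(s) (total 0); column heights now [0 0 3 1 3 2], max=3
Drop 3: O rot2 at col 3 lands with bottom-row=3; cleared 0 line(s) (total 0); column heights now [0 0 3 5 5 2], max=5
Drop 4: Z rot0 at col 0 lands with bottom-row=3; cleared 0 line(s) (total 0); column heights now [5 5 4 5 5 2], max=5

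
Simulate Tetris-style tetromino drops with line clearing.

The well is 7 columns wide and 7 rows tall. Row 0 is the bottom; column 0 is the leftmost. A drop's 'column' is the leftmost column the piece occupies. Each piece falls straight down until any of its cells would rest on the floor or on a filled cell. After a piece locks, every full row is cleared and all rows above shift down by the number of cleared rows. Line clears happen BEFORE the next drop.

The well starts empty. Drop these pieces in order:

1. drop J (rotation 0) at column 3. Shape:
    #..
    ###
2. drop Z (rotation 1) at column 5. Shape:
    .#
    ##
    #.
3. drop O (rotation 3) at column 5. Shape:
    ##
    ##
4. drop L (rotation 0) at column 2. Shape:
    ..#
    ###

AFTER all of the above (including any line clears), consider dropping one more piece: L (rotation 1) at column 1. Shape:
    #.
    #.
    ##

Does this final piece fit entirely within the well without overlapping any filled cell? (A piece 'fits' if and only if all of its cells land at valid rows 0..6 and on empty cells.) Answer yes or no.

Drop 1: J rot0 at col 3 lands with bottom-row=0; cleared 0 line(s) (total 0); column heights now [0 0 0 2 1 1 0], max=2
Drop 2: Z rot1 at col 5 lands with bottom-row=1; cleared 0 line(s) (total 0); column heights now [0 0 0 2 1 3 4], max=4
Drop 3: O rot3 at col 5 lands with bottom-row=4; cleared 0 line(s) (total 0); column heights now [0 0 0 2 1 6 6], max=6
Drop 4: L rot0 at col 2 lands with bottom-row=2; cleared 0 line(s) (total 0); column heights now [0 0 3 3 4 6 6], max=6
Test piece L rot1 at col 1 (width 2): heights before test = [0 0 3 3 4 6 6]; fits = True

Answer: yes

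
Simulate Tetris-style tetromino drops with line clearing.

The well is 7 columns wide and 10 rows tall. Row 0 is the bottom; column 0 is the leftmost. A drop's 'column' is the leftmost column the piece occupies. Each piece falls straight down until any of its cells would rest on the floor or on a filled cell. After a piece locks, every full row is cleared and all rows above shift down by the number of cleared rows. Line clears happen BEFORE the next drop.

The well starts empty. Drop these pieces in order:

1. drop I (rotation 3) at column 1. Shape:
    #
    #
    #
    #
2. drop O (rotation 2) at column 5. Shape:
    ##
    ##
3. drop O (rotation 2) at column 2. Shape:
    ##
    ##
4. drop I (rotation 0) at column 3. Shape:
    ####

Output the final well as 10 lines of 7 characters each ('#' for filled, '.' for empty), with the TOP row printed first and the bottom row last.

Answer: .......
.......
.......
.......
.......
.......
.#.....
.#.####
.###.##
.###.##

Derivation:
Drop 1: I rot3 at col 1 lands with bottom-row=0; cleared 0 line(s) (total 0); column heights now [0 4 0 0 0 0 0], max=4
Drop 2: O rot2 at col 5 lands with bottom-row=0; cleared 0 line(s) (total 0); column heights now [0 4 0 0 0 2 2], max=4
Drop 3: O rot2 at col 2 lands with bottom-row=0; cleared 0 line(s) (total 0); column heights now [0 4 2 2 0 2 2], max=4
Drop 4: I rot0 at col 3 lands with bottom-row=2; cleared 0 line(s) (total 0); column heights now [0 4 2 3 3 3 3], max=4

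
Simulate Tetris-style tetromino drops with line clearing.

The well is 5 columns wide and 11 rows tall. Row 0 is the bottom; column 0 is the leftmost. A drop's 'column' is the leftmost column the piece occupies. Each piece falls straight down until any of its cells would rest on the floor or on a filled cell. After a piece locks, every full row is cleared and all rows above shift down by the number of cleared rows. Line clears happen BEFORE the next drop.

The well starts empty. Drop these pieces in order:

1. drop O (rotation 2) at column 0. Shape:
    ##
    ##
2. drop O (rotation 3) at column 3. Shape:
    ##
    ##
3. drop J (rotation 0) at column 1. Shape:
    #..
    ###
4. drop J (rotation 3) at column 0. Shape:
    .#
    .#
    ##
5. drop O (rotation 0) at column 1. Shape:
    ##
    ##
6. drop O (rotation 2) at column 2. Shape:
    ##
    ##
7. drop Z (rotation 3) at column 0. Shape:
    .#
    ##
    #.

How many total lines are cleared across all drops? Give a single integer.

Answer: 0

Derivation:
Drop 1: O rot2 at col 0 lands with bottom-row=0; cleared 0 line(s) (total 0); column heights now [2 2 0 0 0], max=2
Drop 2: O rot3 at col 3 lands with bottom-row=0; cleared 0 line(s) (total 0); column heights now [2 2 0 2 2], max=2
Drop 3: J rot0 at col 1 lands with bottom-row=2; cleared 0 line(s) (total 0); column heights now [2 4 3 3 2], max=4
Drop 4: J rot3 at col 0 lands with bottom-row=4; cleared 0 line(s) (total 0); column heights now [5 7 3 3 2], max=7
Drop 5: O rot0 at col 1 lands with bottom-row=7; cleared 0 line(s) (total 0); column heights now [5 9 9 3 2], max=9
Drop 6: O rot2 at col 2 lands with bottom-row=9; cleared 0 line(s) (total 0); column heights now [5 9 11 11 2], max=11
Drop 7: Z rot3 at col 0 lands with bottom-row=8; cleared 0 line(s) (total 0); column heights now [10 11 11 11 2], max=11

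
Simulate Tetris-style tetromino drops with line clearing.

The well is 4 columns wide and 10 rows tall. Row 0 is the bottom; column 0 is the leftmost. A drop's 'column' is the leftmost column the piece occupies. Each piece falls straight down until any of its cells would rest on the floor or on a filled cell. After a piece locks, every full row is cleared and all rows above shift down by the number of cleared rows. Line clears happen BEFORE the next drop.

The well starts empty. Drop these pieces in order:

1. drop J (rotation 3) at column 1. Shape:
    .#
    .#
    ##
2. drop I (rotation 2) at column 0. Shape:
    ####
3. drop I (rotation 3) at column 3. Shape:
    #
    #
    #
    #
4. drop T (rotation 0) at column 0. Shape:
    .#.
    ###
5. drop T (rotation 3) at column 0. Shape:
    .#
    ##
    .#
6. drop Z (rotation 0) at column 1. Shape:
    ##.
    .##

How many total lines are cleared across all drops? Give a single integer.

Drop 1: J rot3 at col 1 lands with bottom-row=0; cleared 0 line(s) (total 0); column heights now [0 1 3 0], max=3
Drop 2: I rot2 at col 0 lands with bottom-row=3; cleared 1 line(s) (total 1); column heights now [0 1 3 0], max=3
Drop 3: I rot3 at col 3 lands with bottom-row=0; cleared 0 line(s) (total 1); column heights now [0 1 3 4], max=4
Drop 4: T rot0 at col 0 lands with bottom-row=3; cleared 1 line(s) (total 2); column heights now [0 4 3 3], max=4
Drop 5: T rot3 at col 0 lands with bottom-row=4; cleared 0 line(s) (total 2); column heights now [6 7 3 3], max=7
Drop 6: Z rot0 at col 1 lands with bottom-row=6; cleared 0 line(s) (total 2); column heights now [6 8 8 7], max=8

Answer: 2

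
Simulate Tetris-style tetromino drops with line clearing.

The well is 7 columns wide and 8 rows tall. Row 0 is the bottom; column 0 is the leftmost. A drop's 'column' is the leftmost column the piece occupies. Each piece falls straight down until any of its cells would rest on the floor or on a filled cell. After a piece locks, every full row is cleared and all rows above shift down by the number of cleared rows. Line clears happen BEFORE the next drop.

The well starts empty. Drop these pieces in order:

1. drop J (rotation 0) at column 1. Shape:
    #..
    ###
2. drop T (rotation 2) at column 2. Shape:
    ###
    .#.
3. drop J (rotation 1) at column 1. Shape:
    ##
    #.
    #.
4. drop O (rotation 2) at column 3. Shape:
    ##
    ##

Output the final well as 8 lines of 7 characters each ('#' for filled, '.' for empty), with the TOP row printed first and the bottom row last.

Drop 1: J rot0 at col 1 lands with bottom-row=0; cleared 0 line(s) (total 0); column heights now [0 2 1 1 0 0 0], max=2
Drop 2: T rot2 at col 2 lands with bottom-row=1; cleared 0 line(s) (total 0); column heights now [0 2 3 3 3 0 0], max=3
Drop 3: J rot1 at col 1 lands with bottom-row=2; cleared 0 line(s) (total 0); column heights now [0 5 5 3 3 0 0], max=5
Drop 4: O rot2 at col 3 lands with bottom-row=3; cleared 0 line(s) (total 0); column heights now [0 5 5 5 5 0 0], max=5

Answer: .......
.......
.......
.####..
.#.##..
.####..
.#.#...
.###...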